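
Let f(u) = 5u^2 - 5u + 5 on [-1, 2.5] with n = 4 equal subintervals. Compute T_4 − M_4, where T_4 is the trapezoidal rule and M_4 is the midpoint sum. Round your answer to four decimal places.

3.3496

T_4 = 34.31640625.
M_4 ≈ 30.966797.
T_4 − M_4 ≈ 3.3496.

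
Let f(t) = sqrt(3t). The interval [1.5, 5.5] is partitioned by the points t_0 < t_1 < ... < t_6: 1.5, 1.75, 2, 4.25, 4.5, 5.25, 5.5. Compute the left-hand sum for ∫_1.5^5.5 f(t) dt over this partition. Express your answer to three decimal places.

11.255

Subinterval widths: 0.25, 0.25, 2.25, 0.25, 0.75, 0.25.
Left endpoints: 1.5, 1.75, 2, 4.25, 4.5, 5.25.
f(1.5) ≈ 2.121, f(1.75) ≈ 2.291, f(2) ≈ 2.449, f(4.25) ≈ 3.571, f(4.5) ≈ 3.674, f(5.25) ≈ 3.969.
Sum = Σ Δt_i · f(t_i).
Sum ≈ 11.255.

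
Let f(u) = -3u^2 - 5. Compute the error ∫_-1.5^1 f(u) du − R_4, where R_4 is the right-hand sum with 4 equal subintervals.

-0.68359375

Exact integral: ∫_-1.5^1 f(u) du = -16.875.
R_4 = -16.19140625.
Error = -16.875 − (-16.19140625) = -0.68359375.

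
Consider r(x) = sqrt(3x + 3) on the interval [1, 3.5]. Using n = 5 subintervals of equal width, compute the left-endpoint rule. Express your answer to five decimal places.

7.44629

Δx = (3.5 − 1)/5 = 0.5.
Left endpoints: 1, 1.5, 2, 2.5, 3.
r(1) ≈ 2.44949, r(1.5) ≈ 2.73861, r(2) ≈ 3.00000, r(2.5) ≈ 3.24037, r(3) ≈ 3.46410.
Sum = Δx · [r(1) + r(1.5) + r(2) + r(2.5) + r(3)].
Sum ≈ 7.44629.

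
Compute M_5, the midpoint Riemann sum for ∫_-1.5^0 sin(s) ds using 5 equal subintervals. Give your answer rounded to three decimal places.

-0.933

Δs = (0 − (-1.5))/5 = 0.3.
Midpoints: -1.35, -1.05, -0.75, -0.45, -0.15.
f(-1.35) ≈ -0.976, f(-1.05) ≈ -0.867, f(-0.75) ≈ -0.682, f(-0.45) ≈ -0.435, f(-0.15) ≈ -0.149.
Sum = Δs · [f(-1.35) + f(-1.05) + f(-0.75) + f(-0.45) + f(-0.15)].
Sum ≈ -0.933.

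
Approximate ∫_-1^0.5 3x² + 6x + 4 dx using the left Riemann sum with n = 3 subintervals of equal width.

3.375

Δx = (0.5 − (-1))/3 = 0.5.
Left endpoints: -1, -0.5, 0.
f(-1) = 1, f(-0.5) = 1.75, f(0) = 4.
Sum = Δx · [f(-1) + f(-0.5) + f(0)].
Sum = 3.375.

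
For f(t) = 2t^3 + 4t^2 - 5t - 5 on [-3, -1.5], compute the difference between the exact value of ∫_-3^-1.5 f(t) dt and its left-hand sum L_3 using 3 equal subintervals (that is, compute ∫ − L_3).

Exact integral: ∫_-3^-1.5 f(t) dt = 2.90625.
L_3 = -0.875.
Error = 2.90625 − (-0.875) = 3.78125.

3.78125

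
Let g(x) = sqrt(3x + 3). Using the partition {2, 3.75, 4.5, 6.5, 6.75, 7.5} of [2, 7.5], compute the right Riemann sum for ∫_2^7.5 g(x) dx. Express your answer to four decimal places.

24.1322

Subinterval widths: 1.75, 0.75, 2, 0.25, 0.75.
Right endpoints: 3.75, 4.5, 6.5, 6.75, 7.5.
g(3.75) ≈ 3.7749, g(4.5) ≈ 4.0620, g(6.5) ≈ 4.7434, g(6.75) ≈ 4.8218, g(7.5) ≈ 5.0498.
Sum = Σ Δx_i · g(x_i).
Sum ≈ 24.1322.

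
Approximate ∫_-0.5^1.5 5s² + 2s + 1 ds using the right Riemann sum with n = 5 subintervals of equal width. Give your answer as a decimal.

Δs = (1.5 − (-0.5))/5 = 0.4.
Right endpoints: -0.1, 0.3, 0.7, 1.1, 1.5.
f(-0.1) = 0.85, f(0.3) = 2.05, f(0.7) = 4.85, f(1.1) = 9.25, f(1.5) = 15.25.
Sum = Δs · [f(-0.1) + f(0.3) + f(0.7) + f(1.1) + f(1.5)].
Sum = 12.9.

12.9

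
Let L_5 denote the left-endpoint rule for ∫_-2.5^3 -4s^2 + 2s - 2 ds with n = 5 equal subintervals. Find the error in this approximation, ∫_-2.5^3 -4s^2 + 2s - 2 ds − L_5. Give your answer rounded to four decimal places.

4.4367

Exact integral: ∫_-2.5^3 f(s) ds ≈ -65.083333.
L_5 = -69.52.
Error ≈ -65.083333 − (-69.52) ≈ 4.4367.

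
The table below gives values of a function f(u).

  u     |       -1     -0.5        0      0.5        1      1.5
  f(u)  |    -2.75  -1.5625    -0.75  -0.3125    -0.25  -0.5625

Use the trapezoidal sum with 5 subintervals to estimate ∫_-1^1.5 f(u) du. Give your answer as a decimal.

Δu = 0.5.
T_5 = (0.5/2)·[(-2.75) + 2·(-1.5625) + 2·(-0.75) + 2·(-0.3125) + 2·(-0.25) + (-0.5625)] = -2.265625.

-2.265625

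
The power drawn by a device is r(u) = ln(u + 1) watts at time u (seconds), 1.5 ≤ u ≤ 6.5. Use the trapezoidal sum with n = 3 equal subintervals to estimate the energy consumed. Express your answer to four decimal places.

Δu = (6.5 − 1.5)/3 = 5/3.
r(1.5) ≈ 0.9163, r(19/6) ≈ 1.4271, r(29/6) ≈ 1.7636, r(6.5) ≈ 2.0149.
T_3 = (Δu/2)·[r(u_0) + 2r(u_1) + 2r(u_2) + r(u_3)].
Sum ≈ 7.7605.

7.7605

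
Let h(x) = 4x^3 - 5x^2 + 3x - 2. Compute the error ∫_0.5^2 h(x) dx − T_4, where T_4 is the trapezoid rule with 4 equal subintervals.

Exact integral: ∫_0.5^2 h(x) dx = 5.4375.
T_4 = 5.7890625.
Error = 5.4375 − 5.7890625 = -0.3515625.

-0.3515625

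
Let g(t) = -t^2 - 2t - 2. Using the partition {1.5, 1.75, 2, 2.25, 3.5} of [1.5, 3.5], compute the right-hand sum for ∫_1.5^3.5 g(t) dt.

-34.09375

Subinterval widths: 0.25, 0.25, 0.25, 1.25.
Right endpoints: 1.75, 2, 2.25, 3.5.
g(1.75) = -8.5625, g(2) = -10, g(2.25) = -11.5625, g(3.5) = -21.25.
Sum = Σ Δt_i · g(t_i).
Sum = -34.09375.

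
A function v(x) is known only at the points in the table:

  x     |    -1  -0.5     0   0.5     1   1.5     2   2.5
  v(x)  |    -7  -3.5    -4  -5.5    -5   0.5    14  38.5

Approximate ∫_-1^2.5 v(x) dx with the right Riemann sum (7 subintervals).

Δx = 0.5.
Sum = 0.5·[(-3.5) + (-4) + (-5.5) + (-5) + 0.5 + 14 + 38.5] = 17.5.

17.5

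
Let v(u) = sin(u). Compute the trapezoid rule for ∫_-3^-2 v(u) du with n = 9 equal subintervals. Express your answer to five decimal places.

-0.57326

Δu = (-2 − (-3))/9 = 1/9.
v(-3) ≈ -0.14112, v(-26/9) ≈ -0.25002, v(-25/9) ≈ -0.35584, v(-8/3) ≈ -0.45727, v(-23/9) ≈ -0.55306, v(-22/9) ≈ -0.64203, v(-7/3) ≈ -0.72309, v(-20/9) ≈ -0.79522, v(-19/9) ≈ -0.85755, v(-2) ≈ -0.90930.
T_9 = (Δu/2)·[v(u_0) + 2v(u_1) + ... + 2v(u_{8}) + v(u_9)].
Sum ≈ -0.57326.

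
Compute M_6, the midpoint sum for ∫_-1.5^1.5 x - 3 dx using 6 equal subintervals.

Δx = (1.5 − (-1.5))/6 = 0.5.
Midpoints: -1.25, -0.75, -0.25, 0.25, 0.75, 1.25.
f(-1.25) = -4.25, f(-0.75) = -3.75, f(-0.25) = -3.25, f(0.25) = -2.75, f(0.75) = -2.25, f(1.25) = -1.75.
Sum = Δx · [f(-1.25) + f(-0.75) + f(-0.25) + ...].
Sum = -9.

-9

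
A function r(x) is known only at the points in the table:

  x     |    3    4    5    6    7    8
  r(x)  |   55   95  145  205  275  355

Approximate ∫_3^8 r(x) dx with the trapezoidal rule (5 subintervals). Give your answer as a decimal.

925

Δx = 1.
T_5 = (1/2)·[55 + 2·95 + 2·145 + 2·205 + 2·275 + 355] = 925.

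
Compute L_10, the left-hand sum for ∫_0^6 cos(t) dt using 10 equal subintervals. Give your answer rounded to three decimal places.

Δt = (6 − 0)/10 = 0.6.
Left endpoints: 0, 0.6, 1.2, 1.8, 2.4, 3, 3.6, 4.2, 4.8, 5.4.
f(0) ≈ 1.000, f(0.6) ≈ 0.825, f(1.2) ≈ 0.362, f(1.8) ≈ -0.227, f(2.4) ≈ -0.737, f(3) ≈ -0.990, f(3.6) ≈ -0.897, f(4.2) ≈ -0.490, f(4.8) ≈ 0.087, f(5.4) ≈ 0.635.
Sum = Δt · [f(0) + f(0.6) + f(1.2) + ...].
Sum ≈ -0.259.

-0.259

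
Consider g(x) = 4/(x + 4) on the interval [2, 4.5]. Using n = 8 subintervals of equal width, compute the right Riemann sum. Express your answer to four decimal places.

Δx = (4.5 − 2)/8 = 0.3125.
Right endpoints: 2.3125, 2.625, 2.9375, 3.25, 3.5625, 3.875, 4.1875, 4.5.
g(2.3125) = 64/101, g(2.625) = 32/53, g(2.9375) = 64/111, g(3.25) = 16/29, g(3.5625) = 64/121, g(3.875) = 32/63, g(4.1875) = 64/131, g(4.5) = 8/17.
Sum = Δx · [g(2.3125) + g(2.625) + g(2.9375) + ...].
Sum ≈ 1.3630.

1.3630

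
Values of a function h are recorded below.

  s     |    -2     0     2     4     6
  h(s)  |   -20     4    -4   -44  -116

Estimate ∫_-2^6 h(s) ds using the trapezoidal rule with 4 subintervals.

-224

Δs = 2.
T_4 = (2/2)·[(-20) + 2·4 + 2·(-4) + 2·(-44) + (-116)] = -224.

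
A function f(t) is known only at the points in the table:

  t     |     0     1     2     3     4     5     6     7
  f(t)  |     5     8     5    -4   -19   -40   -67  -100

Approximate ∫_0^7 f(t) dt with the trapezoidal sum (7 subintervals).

-164.5

Δt = 1.
T_7 = (1/2)·[5 + 2·8 + 2·5 + 2·(-4) + 2·(-19) + 2·(-40) + 2·(-67) + (-100)] = -164.5.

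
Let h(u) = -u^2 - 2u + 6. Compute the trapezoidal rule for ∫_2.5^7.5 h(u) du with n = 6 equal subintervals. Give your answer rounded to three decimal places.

Δu = (7.5 − 2.5)/6 = 5/6.
h(2.5) = -5.25, h(10/3) = -106/9, h(25/6) = -709/36, h(5) = -29, h(35/6) = -1429/36, h(20/3) = -466/9, h(7.5) = -65.25.
T_6 = (Δu/2)·[h(u_0) + 2h(u_1) + ... + 2h(u_{5}) + h(u_6)].
Sum ≈ -155.995.

-155.995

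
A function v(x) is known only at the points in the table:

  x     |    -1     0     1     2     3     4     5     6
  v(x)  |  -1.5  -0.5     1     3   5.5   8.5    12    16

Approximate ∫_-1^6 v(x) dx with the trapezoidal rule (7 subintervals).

36.75

Δx = 1.
T_7 = (1/2)·[(-1.5) + 2·(-0.5) + 2·1 + 2·3 + 2·5.5 + 2·8.5 + 2·12 + 16] = 36.75.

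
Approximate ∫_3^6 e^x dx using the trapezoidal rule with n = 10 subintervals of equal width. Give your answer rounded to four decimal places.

386.2140

Δx = (6 − 3)/10 = 0.3.
f(3) ≈ 20.0855, f(3.3) ≈ 27.1126, f(3.6) ≈ 36.5982, f(3.9) ≈ 49.4024, f(4.2) ≈ 66.6863, f(4.5) ≈ 90.0171, f(4.8) ≈ 121.5104, f(5.1) ≈ 164.0219, f(5.4) ≈ 221.4064, f(5.7) ≈ 298.8674, f(6) ≈ 403.4288.
T_10 = (Δx/2)·[f(x_0) + 2f(x_1) + ... + 2f(x_{9}) + f(x_10)].
Sum ≈ 386.2140.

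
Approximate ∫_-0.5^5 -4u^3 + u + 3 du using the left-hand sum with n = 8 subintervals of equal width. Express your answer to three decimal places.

-437.604

Δu = (5 − (-0.5))/8 = 0.6875.
Left endpoints: -0.5, 0.1875, 0.875, 1.5625, 2.25, 2.9375, 3.625, 4.3125.
f(-0.5) = 3, f(0.1875) = 3237/1024, f(0.875) = 1.1953125, f(1.5625) = -10953/1024, f(2.25) = -40.3125, f(2.9375) = -97743/1024, f(3.625) = -183.9140625, f(4.3125) = -321021/1024.
Sum = Δu · [f(-0.5) + f(0.1875) + f(0.875) + ...].
Sum ≈ -437.604.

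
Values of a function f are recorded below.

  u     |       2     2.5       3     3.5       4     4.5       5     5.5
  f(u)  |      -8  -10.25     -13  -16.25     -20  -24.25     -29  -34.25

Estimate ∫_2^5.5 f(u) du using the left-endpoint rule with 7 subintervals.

-60.375

Δu = 0.5.
Sum = 0.5·[(-8) + (-10.25) + (-13) + (-16.25) + (-20) + (-24.25) + (-29)] = -60.375.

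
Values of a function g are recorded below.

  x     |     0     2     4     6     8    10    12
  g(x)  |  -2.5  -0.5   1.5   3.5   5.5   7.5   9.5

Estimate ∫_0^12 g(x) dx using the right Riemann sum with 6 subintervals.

54

Δx = 2.
Sum = 2·[(-0.5) + 1.5 + 3.5 + 5.5 + 7.5 + 9.5] = 54.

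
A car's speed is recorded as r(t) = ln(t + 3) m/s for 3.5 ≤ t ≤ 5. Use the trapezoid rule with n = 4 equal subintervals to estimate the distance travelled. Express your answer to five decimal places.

Δt = (5 − 3.5)/4 = 0.375.
r(3.5) ≈ 1.87180, r(3.875) ≈ 1.92789, r(4.25) ≈ 1.98100, r(4.625) ≈ 2.03143, r(5) ≈ 2.07944.
T_4 = (Δt/2)·[r(t_0) + 2r(t_1) + 2r(t_2) + 2r(t_3) + r(t_4)].
Sum ≈ 2.96848.

2.96848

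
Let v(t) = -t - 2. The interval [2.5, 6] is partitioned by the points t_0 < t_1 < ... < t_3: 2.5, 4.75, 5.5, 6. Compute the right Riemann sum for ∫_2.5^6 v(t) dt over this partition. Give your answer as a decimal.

-24.8125

Subinterval widths: 2.25, 0.75, 0.5.
Right endpoints: 4.75, 5.5, 6.
v(4.75) = -6.75, v(5.5) = -7.5, v(6) = -8.
Sum = Σ Δt_i · v(t_i).
Sum = -24.8125.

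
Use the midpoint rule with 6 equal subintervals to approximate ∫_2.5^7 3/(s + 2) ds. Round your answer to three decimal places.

Δs = (7 − 2.5)/6 = 0.75.
Midpoints: 2.875, 3.625, 4.375, 5.125, 5.875, 6.625.
f(2.875) = 8/13, f(3.625) = 8/15, f(4.375) = 8/17, f(5.125) = 8/19, f(5.875) = 8/21, f(6.625) = 8/23.
Sum = Δs · [f(2.875) + f(3.625) + f(4.375) + ...].
Sum ≈ 2.077.

2.077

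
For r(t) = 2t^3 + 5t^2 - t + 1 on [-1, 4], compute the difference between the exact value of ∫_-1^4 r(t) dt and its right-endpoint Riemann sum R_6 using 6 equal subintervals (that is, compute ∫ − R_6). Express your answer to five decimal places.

Exact integral: ∫_-1^4 r(t) dt ≈ 233.3333333.
R_6 ≈ 324.7685185.
Error ≈ 233.3333333 − 324.7685185 ≈ -91.43519.

-91.43519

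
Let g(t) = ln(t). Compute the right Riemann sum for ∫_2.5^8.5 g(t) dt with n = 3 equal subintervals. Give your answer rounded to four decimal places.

11.0319

Δt = (8.5 − 2.5)/3 = 2.
Right endpoints: 4.5, 6.5, 8.5.
g(4.5) ≈ 1.5041, g(6.5) ≈ 1.8718, g(8.5) ≈ 2.1401.
Sum = Δt · [g(4.5) + g(6.5) + g(8.5)].
Sum ≈ 11.0319.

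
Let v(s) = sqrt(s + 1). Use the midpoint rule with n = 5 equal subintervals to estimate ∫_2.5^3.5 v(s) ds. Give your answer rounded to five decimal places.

1.99875

Δs = (3.5 − 2.5)/5 = 0.2.
Midpoints: 2.6, 2.8, 3, 3.2, 3.4.
v(2.6) ≈ 1.89737, v(2.8) ≈ 1.94936, v(3) ≈ 2.00000, v(3.2) ≈ 2.04939, v(3.4) ≈ 2.09762.
Sum = Δs · [v(2.6) + v(2.8) + v(3) + v(3.2) + v(3.4)].
Sum ≈ 1.99875.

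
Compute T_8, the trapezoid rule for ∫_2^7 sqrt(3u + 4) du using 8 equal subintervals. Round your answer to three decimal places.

20.745

Δu = (7 − 2)/8 = 0.625.
f(2) ≈ 3.162, f(2.625) ≈ 3.446, f(3.25) ≈ 3.708, f(3.875) ≈ 3.953, f(4.5) ≈ 4.183, f(5.125) ≈ 4.402, f(5.75) ≈ 4.610, f(6.375) ≈ 4.809, f(7) ≈ 5.000.
T_8 = (Δu/2)·[f(u_0) + 2f(u_1) + ... + 2f(u_{7}) + f(u_8)].
Sum ≈ 20.745.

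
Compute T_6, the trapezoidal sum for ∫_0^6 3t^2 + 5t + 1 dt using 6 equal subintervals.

Δt = (6 − 0)/6 = 1.
f(0) = 1, f(1) = 9, f(2) = 23, f(3) = 43, f(4) = 69, f(5) = 101, f(6) = 139.
T_6 = (Δt/2)·[f(t_0) + 2f(t_1) + ... + 2f(t_{5}) + f(t_6)].
Sum = 315.

315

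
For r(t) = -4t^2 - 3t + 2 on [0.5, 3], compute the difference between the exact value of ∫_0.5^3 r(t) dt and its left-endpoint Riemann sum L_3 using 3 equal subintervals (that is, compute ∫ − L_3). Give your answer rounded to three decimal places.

-16.551

Exact integral: ∫_0.5^3 r(t) dt ≈ -43.95833.
L_3 ≈ -27.40741.
Error ≈ -43.95833 − (-27.40741) ≈ -16.551.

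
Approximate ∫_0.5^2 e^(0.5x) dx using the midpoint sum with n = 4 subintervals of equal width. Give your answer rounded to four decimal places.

Δx = (2 − 0.5)/4 = 0.375.
Midpoints: 0.6875, 1.0625, 1.4375, 1.8125.
f(0.6875) ≈ 1.4102, f(1.0625) ≈ 1.7011, f(1.4375) ≈ 2.0519, f(1.8125) ≈ 2.4750.
Sum = Δx · [f(0.6875) + f(1.0625) + f(1.4375) + f(1.8125)].
Sum ≈ 2.8643.

2.8643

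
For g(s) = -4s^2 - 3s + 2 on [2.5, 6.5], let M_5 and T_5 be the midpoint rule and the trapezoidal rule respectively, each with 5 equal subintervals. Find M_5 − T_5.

2.56

M_5 = -390.48.
T_5 = -393.04.
M_5 − T_5 = 2.56.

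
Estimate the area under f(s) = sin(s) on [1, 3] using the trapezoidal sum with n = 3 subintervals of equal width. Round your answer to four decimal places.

Δs = (3 − 1)/3 = 2/3.
f(1) ≈ 0.8415, f(5/3) ≈ 0.9954, f(7/3) ≈ 0.7231, f(3) ≈ 0.1411.
T_3 = (Δs/2)·[f(s_0) + 2f(s_1) + 2f(s_2) + f(s_3)].
Sum ≈ 1.4732.

1.4732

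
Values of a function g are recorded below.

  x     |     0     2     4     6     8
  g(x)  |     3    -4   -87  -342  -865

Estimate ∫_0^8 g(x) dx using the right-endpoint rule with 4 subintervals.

Δx = 2.
Sum = 2·[(-4) + (-87) + (-342) + (-865)] = -2596.

-2596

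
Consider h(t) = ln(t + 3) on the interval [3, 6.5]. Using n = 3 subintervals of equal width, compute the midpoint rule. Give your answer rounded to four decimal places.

7.1402

Δt = (6.5 − 3)/3 = 7/6.
Midpoints: 43/12, 4.75, 71/12.
h(43/12) ≈ 1.8845, h(4.75) ≈ 2.0477, h(71/12) ≈ 2.1879.
Sum = Δt · [h(43/12) + h(4.75) + h(71/12)].
Sum ≈ 7.1402.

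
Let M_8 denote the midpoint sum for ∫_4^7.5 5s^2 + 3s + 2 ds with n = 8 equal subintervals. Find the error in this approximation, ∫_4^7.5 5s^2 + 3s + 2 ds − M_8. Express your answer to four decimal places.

0.2791

Exact integral: ∫_4^7.5 f(s) ds ≈ 663.833333.
M_8 ≈ 663.554199.
Error ≈ 663.833333 − 663.554199 ≈ 0.2791.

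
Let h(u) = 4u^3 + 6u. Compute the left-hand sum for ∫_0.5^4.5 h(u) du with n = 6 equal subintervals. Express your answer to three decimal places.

Δu = (4.5 − 0.5)/6 = 2/3.
Left endpoints: 0.5, 7/6, 11/6, 2.5, 19/6, 23/6.
h(0.5) = 3.5, h(7/6) = 721/54, h(11/6) = 1925/54, h(2.5) = 77.5, h(19/6) = 7885/54, h(23/6) = 13409/54.
Sum = Δu · [h(0.5) + h(7/6) + h(11/6) + ...].
Sum ≈ 349.556.

349.556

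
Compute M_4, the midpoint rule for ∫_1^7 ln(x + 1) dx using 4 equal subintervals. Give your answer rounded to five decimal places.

Δx = (7 − 1)/4 = 1.5.
Midpoints: 1.75, 3.25, 4.75, 6.25.
f(1.75) ≈ 1.01160, f(3.25) ≈ 1.44692, f(4.75) ≈ 1.74920, f(6.25) ≈ 1.98100.
Sum = Δx · [f(1.75) + f(3.25) + f(4.75) + f(6.25)].
Sum ≈ 9.28308.

9.28308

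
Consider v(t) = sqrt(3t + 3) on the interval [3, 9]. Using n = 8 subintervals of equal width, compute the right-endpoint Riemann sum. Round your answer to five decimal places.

Δt = (9 − 3)/8 = 0.75.
Right endpoints: 3.75, 4.5, 5.25, 6, 6.75, 7.5, 8.25, 9.
v(3.75) ≈ 3.77492, v(4.5) ≈ 4.06202, v(5.25) ≈ 4.33013, v(6) ≈ 4.58258, v(6.75) ≈ 4.82183, v(7.5) ≈ 5.04975, v(8.25) ≈ 5.26783, v(9) ≈ 5.47723.
Sum = Δt · [v(3.75) + v(4.5) + v(5.25) + ...].
Sum ≈ 28.02470.

28.02470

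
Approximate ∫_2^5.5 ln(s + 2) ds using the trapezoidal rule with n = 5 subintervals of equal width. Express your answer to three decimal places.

Δs = (5.5 − 2)/5 = 0.7.
f(2) ≈ 1.386, f(2.7) ≈ 1.548, f(3.4) ≈ 1.686, f(4.1) ≈ 1.808, f(4.8) ≈ 1.917, f(5.5) ≈ 2.015.
T_5 = (Δs/2)·[f(s_0) + 2f(s_1) + ... + 2f(s_{4}) + f(s_5)].
Sum ≈ 6.062.

6.062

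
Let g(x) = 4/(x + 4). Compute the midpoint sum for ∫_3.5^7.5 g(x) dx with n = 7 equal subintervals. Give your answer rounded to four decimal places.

Δx = (7.5 − 3.5)/7 = 4/7.
Midpoints: 53/14, 61/14, 69/14, 5.5, 85/14, 93/14, 101/14.
g(53/14) = 56/109, g(61/14) = 56/117, g(69/14) = 0.448, g(5.5) = 8/19, g(85/14) = 56/141, g(93/14) = 56/149, g(101/14) = 56/157.
Sum = Δx · [g(53/14) + g(61/14) + g(69/14) + ...].
Sum ≈ 1.7092.

1.7092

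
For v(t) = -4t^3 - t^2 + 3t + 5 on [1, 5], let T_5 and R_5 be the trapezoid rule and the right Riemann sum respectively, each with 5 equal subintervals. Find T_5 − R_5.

203.2

T_5 = -625.12.
R_5 = -828.32.
T_5 − R_5 = 203.2.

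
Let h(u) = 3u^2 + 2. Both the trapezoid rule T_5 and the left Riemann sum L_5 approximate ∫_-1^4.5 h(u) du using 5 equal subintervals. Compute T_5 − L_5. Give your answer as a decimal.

T_5 = 106.4525.
L_5 = 74.69.
T_5 − L_5 = 31.7625.

31.7625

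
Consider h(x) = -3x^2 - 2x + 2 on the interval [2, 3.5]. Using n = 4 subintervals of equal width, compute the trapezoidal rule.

Δx = (3.5 − 2)/4 = 0.375.
h(2) = -14, h(2.375) = -19.671875, h(2.75) = -26.1875, h(3.125) = -33.546875, h(3.5) = -41.75.
T_4 = (Δx/2)·[h(x_0) + 2h(x_1) + 2h(x_2) + 2h(x_3) + h(x_4)].
Sum = -40.23046875.

-40.23046875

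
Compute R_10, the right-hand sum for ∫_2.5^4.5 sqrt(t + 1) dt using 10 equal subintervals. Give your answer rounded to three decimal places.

Δt = (4.5 − 2.5)/10 = 0.2.
Right endpoints: 2.7, 2.9, 3.1, 3.3, 3.5, 3.7, 3.9, 4.1, 4.3, 4.5.
f(2.7) ≈ 1.924, f(2.9) ≈ 1.975, f(3.1) ≈ 2.025, f(3.3) ≈ 2.074, f(3.5) ≈ 2.121, f(3.7) ≈ 2.168, f(3.9) ≈ 2.214, f(4.1) ≈ 2.258, f(4.3) ≈ 2.302, f(4.5) ≈ 2.345.
Sum = Δt · [f(2.7) + f(2.9) + f(3.1) + ...].
Sum ≈ 4.281.

4.281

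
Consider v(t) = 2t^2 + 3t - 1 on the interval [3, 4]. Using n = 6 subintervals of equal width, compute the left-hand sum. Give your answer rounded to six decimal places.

32.759259

Δt = (4 − 3)/6 = 1/6.
Left endpoints: 3, 19/6, 10/3, 3.5, 11/3, 23/6.
v(3) = 26, v(19/6) = 257/9, v(10/3) = 281/9, v(3.5) = 34, v(11/3) = 332/9, v(23/6) = 359/9.
Sum = Δt · [v(3) + v(19/6) + v(10/3) + ...].
Sum ≈ 32.759259.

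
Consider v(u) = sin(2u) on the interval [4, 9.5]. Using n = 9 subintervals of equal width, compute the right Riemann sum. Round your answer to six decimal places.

Δu = (9.5 − 4)/9 = 11/18.
Right endpoints: 83/18, 47/9, 35/6, 58/9, 127/18, 23/3, 149/18, 80/9, 9.5.
v(83/18) ≈ 0.201173, v(47/9) ≈ -0.851933, v(35/6) ≈ -0.783143, v(58/9) ≈ 0.316956, v(127/18) ≈ 0.999661, v(23/3) ≈ 0.365928, v(149/18) ≈ -0.749689, v(80/9) ≈ -0.878053, v(9.5) ≈ 0.149877.
Sum = Δu · [v(83/18) + v(47/9) + v(35/6) + ...].
Sum ≈ -0.751192.

-0.751192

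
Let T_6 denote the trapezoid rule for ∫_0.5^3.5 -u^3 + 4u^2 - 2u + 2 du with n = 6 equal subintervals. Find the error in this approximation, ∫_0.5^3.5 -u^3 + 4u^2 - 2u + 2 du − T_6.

0.25

Exact integral: ∫_0.5^3.5 f(u) du = 13.5.
T_6 = 13.25.
Error = 13.5 − 13.25 = 0.25.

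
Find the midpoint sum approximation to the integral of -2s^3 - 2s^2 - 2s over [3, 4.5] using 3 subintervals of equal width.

Δs = (4.5 − 3)/3 = 0.5.
Midpoints: 3.25, 3.75, 4.25.
f(3.25) = -96.28125, f(3.75) = -141.09375, f(4.25) = -198.15625.
Sum = Δs · [f(3.25) + f(3.75) + f(4.25)].
Sum = -217.765625.

-217.765625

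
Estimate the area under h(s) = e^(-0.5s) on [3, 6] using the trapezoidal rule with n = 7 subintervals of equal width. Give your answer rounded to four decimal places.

0.3480

Δs = (6 − 3)/7 = 3/7.
h(3) ≈ 0.2231, h(24/7) ≈ 0.1801, h(27/7) ≈ 0.1454, h(30/7) ≈ 0.1173, h(33/7) ≈ 0.0947, h(36/7) ≈ 0.0764, h(39/7) ≈ 0.0617, h(6) ≈ 0.0498.
T_7 = (Δs/2)·[h(s_0) + 2h(s_1) + ... + 2h(s_{6}) + h(s_7)].
Sum ≈ 0.3480.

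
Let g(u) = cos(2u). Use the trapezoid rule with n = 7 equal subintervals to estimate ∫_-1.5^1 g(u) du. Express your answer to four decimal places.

0.5027

Δu = (1 − (-1.5))/7 = 5/14.
g(-1.5) ≈ -0.9900, g(-8/7) ≈ -0.6556, g(-11/14) ≈ -0.0006, g(-3/7) ≈ 0.6546, g(-1/14) ≈ 0.9898, g(2/7) ≈ 0.8411, g(9/14) ≈ 0.2812, g(1) ≈ -0.4161.
T_7 = (Δu/2)·[g(u_0) + 2g(u_1) + ... + 2g(u_{6}) + g(u_7)].
Sum ≈ 0.5027.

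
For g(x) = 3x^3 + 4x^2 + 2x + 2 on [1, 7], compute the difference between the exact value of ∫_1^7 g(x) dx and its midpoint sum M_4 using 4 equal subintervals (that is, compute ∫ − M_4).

45

Exact integral: ∫_1^7 g(x) dx = 2316.
M_4 = 2271.
Error = 2316 − 2271 = 45.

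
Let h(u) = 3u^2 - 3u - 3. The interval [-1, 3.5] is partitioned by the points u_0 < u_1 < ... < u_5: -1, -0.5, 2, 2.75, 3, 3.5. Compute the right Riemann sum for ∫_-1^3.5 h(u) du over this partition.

Subinterval widths: 0.5, 2.5, 0.75, 0.25, 0.5.
Right endpoints: -0.5, 2, 2.75, 3, 3.5.
h(-0.5) = -0.75, h(2) = 3, h(2.75) = 11.4375, h(3) = 15, h(3.5) = 23.25.
Sum = Σ Δu_i · h(u_i).
Sum = 31.078125.

31.078125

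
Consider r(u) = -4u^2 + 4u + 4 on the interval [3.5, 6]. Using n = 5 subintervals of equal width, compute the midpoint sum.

Δu = (6 − 3.5)/5 = 0.5.
Midpoints: 3.75, 4.25, 4.75, 5.25, 5.75.
r(3.75) = -37.25, r(4.25) = -51.25, r(4.75) = -67.25, r(5.25) = -85.25, r(5.75) = -105.25.
Sum = Δu · [r(3.75) + r(4.25) + r(4.75) + r(5.25) + r(5.75)].
Sum = -173.125.

-173.125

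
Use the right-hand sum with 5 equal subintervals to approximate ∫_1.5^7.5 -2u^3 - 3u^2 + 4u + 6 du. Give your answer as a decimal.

-2482.2

Δu = (7.5 − 1.5)/5 = 1.2.
Right endpoints: 2.7, 3.9, 5.1, 6.3, 7.5.
f(2.7) = -44.436, f(3.9) = -142.668, f(5.1) = -316.932, f(6.3) = -587.964, f(7.5) = -976.5.
Sum = Δu · [f(2.7) + f(3.9) + f(5.1) + f(6.3) + f(7.5)].
Sum = -2482.2.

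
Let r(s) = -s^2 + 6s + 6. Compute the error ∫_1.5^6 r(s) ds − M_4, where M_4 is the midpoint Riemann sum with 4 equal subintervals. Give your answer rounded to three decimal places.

-0.475

Exact integral: ∫_1.5^6 r(s) ds = 57.375.
M_4 ≈ 57.84961.
Error ≈ 57.375 − 57.84961 ≈ -0.475.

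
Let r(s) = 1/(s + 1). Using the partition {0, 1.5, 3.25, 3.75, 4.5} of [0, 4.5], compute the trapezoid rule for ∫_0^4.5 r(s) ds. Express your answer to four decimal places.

Subinterval widths: 1.5, 1.75, 0.5, 0.75.
r(0) = 1, r(1.5) = 0.4, r(3.25) = 4/17, r(3.75) = 4/19, r(4.5) = 2/11.
On each subinterval the trapezoid contributes (Δs_i/2)·[r(s_{i-1}) + r(s_i)].
Sum ≈ 1.8645.

1.8645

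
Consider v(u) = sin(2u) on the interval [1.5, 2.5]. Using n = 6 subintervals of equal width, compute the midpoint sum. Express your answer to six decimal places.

-0.639785

Δu = (2.5 − 1.5)/6 = 1/6.
Midpoints: 19/12, 1.75, 23/12, 25/12, 2.25, 29/12.
v(19/12) ≈ -0.025071, v(1.75) ≈ -0.350783, v(23/12) ≈ -0.637879, v(25/12) ≈ -0.854753, v(2.25) ≈ -0.977530, v(29/12) ≈ -0.992695.
Sum = Δu · [v(19/12) + v(1.75) + v(23/12) + ...].
Sum ≈ -0.639785.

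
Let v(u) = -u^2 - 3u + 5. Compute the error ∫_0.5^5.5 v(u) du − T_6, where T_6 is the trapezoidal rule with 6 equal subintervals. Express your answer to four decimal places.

0.5787

Exact integral: ∫_0.5^5.5 v(u) du ≈ -75.416667.
T_6 ≈ -75.995370.
Error ≈ -75.416667 − (-75.995370) ≈ 0.5787.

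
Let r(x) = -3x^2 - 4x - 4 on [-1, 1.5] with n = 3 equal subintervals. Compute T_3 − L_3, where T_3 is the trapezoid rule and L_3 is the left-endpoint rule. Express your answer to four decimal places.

T_3 ≈ -17.743056.
L_3 ≈ -12.013889.
T_3 − L_3 ≈ -5.7292.

-5.7292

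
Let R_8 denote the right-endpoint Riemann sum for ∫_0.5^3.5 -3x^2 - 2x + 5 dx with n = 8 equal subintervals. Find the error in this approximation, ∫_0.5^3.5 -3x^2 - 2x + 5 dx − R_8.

8.0859375

Exact integral: ∫_0.5^3.5 f(x) dx = -39.75.
R_8 = -47.8359375.
Error = -39.75 − (-47.8359375) = 8.0859375.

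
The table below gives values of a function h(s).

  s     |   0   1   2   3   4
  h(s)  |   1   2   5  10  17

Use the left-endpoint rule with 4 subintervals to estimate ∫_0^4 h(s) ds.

Δs = 1.
Sum = 1·[1 + 2 + 5 + 10] = 18.

18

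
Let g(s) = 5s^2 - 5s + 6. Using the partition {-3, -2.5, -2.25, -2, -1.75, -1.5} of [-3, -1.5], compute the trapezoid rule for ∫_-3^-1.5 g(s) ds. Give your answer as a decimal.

Subinterval widths: 0.5, 0.25, 0.25, 0.25, 0.25.
g(-3) = 66, g(-2.5) = 49.75, g(-2.25) = 42.5625, g(-2) = 36, g(-1.75) = 30.0625, g(-1.5) = 24.75.
On each subinterval the trapezoid contributes (Δs_i/2)·[g(s_{i-1}) + g(s_i)].
Sum = 65.40625.

65.40625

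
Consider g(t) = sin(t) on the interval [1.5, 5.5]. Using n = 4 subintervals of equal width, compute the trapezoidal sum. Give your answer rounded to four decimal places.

Δt = (5.5 − 1.5)/4 = 1.
g(1.5) ≈ 0.9975, g(2.5) ≈ 0.5985, g(3.5) ≈ -0.3508, g(4.5) ≈ -0.9775, g(5.5) ≈ -0.7055.
T_4 = (Δt/2)·[g(t_0) + 2g(t_1) + 2g(t_2) + 2g(t_3) + g(t_4)].
Sum ≈ -0.5839.

-0.5839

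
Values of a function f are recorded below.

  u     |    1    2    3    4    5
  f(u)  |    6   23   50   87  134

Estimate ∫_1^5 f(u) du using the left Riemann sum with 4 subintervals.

166

Δu = 1.
Sum = 1·[6 + 23 + 50 + 87] = 166.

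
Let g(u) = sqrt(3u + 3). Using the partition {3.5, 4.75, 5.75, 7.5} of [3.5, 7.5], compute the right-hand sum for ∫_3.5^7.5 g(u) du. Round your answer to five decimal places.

18.52871

Subinterval widths: 1.25, 1, 1.75.
Right endpoints: 4.75, 5.75, 7.5.
g(4.75) ≈ 4.15331, g(5.75) ≈ 4.50000, g(7.5) ≈ 5.04975.
Sum = Σ Δu_i · g(u_i).
Sum ≈ 18.52871.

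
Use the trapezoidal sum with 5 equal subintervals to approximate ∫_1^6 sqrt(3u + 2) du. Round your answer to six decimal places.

Δu = (6 − 1)/5 = 1.
f(1) ≈ 2.236068, f(2) ≈ 2.828427, f(3) ≈ 3.316625, f(4) ≈ 3.741657, f(5) ≈ 4.123106, f(6) ≈ 4.472136.
T_5 = (Δu/2)·[f(u_0) + 2f(u_1) + ... + 2f(u_{4}) + f(u_5)].
Sum ≈ 17.363917.

17.363917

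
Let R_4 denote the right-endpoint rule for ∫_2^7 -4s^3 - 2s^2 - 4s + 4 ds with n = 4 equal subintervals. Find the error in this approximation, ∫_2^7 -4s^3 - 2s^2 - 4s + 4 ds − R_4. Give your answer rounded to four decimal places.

979.1667

Exact integral: ∫_2^7 f(s) ds ≈ -2678.333333.
R_4 = -3657.5.
Error ≈ -2678.333333 − (-3657.5) ≈ 979.1667.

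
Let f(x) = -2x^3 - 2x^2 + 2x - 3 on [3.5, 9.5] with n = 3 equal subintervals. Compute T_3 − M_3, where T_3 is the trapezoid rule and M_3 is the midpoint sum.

T_3 = -4644.5.
M_3 = -4398.5.
T_3 − M_3 = -246.

-246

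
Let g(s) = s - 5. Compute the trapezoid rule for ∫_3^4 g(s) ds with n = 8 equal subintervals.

Δs = (4 − 3)/8 = 0.125.
g(3) = -2, g(3.125) = -1.875, g(3.25) = -1.75, g(3.375) = -1.625, g(3.5) = -1.5, g(3.625) = -1.375, g(3.75) = -1.25, g(3.875) = -1.125, g(4) = -1.
T_8 = (Δs/2)·[g(s_0) + 2g(s_1) + ... + 2g(s_{7}) + g(s_8)].
Sum = -1.5.

-1.5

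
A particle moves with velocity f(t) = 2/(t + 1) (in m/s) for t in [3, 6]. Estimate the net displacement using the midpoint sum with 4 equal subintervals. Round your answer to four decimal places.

Δt = (6 − 3)/4 = 0.75.
Midpoints: 3.375, 4.125, 4.875, 5.625.
f(3.375) = 16/35, f(4.125) = 16/41, f(4.875) = 16/47, f(5.625) = 16/53.
Sum = Δt · [f(3.375) + f(4.125) + f(4.875) + f(5.625)].
Sum ≈ 1.1173.

1.1173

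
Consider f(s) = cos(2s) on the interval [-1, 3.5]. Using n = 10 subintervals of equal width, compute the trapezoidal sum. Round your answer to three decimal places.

0.730

Δs = (3.5 − (-1))/10 = 0.45.
f(-1) ≈ -0.416, f(-0.55) ≈ 0.454, f(-0.1) ≈ 0.980, f(0.35) ≈ 0.765, f(0.8) ≈ -0.029, f(1.25) ≈ -0.801, f(1.7) ≈ -0.967, f(2.15) ≈ -0.401, f(2.6) ≈ 0.469, f(3.05) ≈ 0.983, f(3.5) ≈ 0.754.
T_10 = (Δs/2)·[f(s_0) + 2f(s_1) + ... + 2f(s_{9}) + f(s_10)].
Sum ≈ 0.730.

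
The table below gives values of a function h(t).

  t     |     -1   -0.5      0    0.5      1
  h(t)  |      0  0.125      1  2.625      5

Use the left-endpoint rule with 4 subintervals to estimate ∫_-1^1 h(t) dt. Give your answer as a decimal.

1.875

Δt = 0.5.
Sum = 0.5·[0 + 0.125 + 1 + 2.625] = 1.875.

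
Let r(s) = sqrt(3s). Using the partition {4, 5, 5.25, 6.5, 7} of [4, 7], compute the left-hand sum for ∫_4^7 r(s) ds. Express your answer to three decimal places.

11.601

Subinterval widths: 1, 0.25, 1.25, 0.5.
Left endpoints: 4, 5, 5.25, 6.5.
r(4) ≈ 3.464, r(5) ≈ 3.873, r(5.25) ≈ 3.969, r(6.5) ≈ 4.416.
Sum = Σ Δs_i · r(s_i).
Sum ≈ 11.601.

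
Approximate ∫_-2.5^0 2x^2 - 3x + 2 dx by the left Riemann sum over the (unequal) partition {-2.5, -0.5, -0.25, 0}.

45.71875

Subinterval widths: 2, 0.25, 0.25.
Left endpoints: -2.5, -0.5, -0.25.
f(-2.5) = 22, f(-0.5) = 4, f(-0.25) = 2.875.
Sum = Σ Δx_i · f(x_i).
Sum = 45.71875.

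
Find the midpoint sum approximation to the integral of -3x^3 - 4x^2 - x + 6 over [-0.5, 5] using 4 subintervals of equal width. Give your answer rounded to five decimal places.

Δx = (5 − (-0.5))/4 = 1.375.
Midpoints: 0.1875, 1.5625, 2.9375, 4.3125.
f(0.1875) = 23151/4096, f(1.5625) = -68699/4096, f(2.9375) = -440301/4096, f(4.3125) = -1283319/4096.
Sum = Δx · [f(0.1875) + f(1.5625) + f(2.9375) + f(4.3125)].
Sum ≈ -593.89795.

-593.89795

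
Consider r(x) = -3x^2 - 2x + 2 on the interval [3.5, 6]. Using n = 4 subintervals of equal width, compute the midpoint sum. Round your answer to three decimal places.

-191.631

Δx = (6 − 3.5)/4 = 0.625.
Midpoints: 3.8125, 4.4375, 5.0625, 5.6875.
r(3.8125) = -49.23046875, r(4.4375) = -65.94921875, r(5.0625) = -85.01171875, r(5.6875) = -106.41796875.
Sum = Δx · [r(3.8125) + r(4.4375) + r(5.0625) + r(5.6875)].
Sum ≈ -191.631.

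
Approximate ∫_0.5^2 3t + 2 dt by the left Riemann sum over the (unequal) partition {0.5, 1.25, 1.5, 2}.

7.3125

Subinterval widths: 0.75, 0.25, 0.5.
Left endpoints: 0.5, 1.25, 1.5.
f(0.5) = 3.5, f(1.25) = 5.75, f(1.5) = 6.5.
Sum = Σ Δt_i · f(t_i).
Sum = 7.3125.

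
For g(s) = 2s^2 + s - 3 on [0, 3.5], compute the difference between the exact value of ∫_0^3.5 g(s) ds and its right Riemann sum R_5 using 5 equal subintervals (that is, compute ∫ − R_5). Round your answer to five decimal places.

Exact integral: ∫_0^3.5 g(s) ds ≈ 24.2083333.
R_5 = 34.58.
Error ≈ 24.2083333 − 34.58 ≈ -10.37167.

-10.37167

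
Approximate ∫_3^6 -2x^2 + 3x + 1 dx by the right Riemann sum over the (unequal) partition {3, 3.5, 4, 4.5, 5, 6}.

Subinterval widths: 0.5, 0.5, 0.5, 0.5, 1.
Right endpoints: 3.5, 4, 4.5, 5, 6.
f(3.5) = -13, f(4) = -19, f(4.5) = -26, f(5) = -34, f(6) = -53.
Sum = Σ Δx_i · f(x_i).
Sum = -99.

-99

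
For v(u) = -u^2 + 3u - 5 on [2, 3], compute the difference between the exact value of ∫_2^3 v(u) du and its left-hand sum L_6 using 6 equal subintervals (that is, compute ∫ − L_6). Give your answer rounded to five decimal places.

-0.16204

Exact integral: ∫_2^3 v(u) du ≈ -3.8333333.
L_6 ≈ -3.6712963.
Error ≈ -3.8333333 − (-3.6712963) ≈ -0.16204.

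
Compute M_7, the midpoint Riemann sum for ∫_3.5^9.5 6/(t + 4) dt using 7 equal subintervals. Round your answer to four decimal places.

3.5245

Δt = (9.5 − 3.5)/7 = 6/7.
Midpoints: 55/14, 67/14, 79/14, 6.5, 103/14, 115/14, 127/14.
f(55/14) = 28/37, f(67/14) = 28/41, f(79/14) = 28/45, f(6.5) = 4/7, f(103/14) = 28/53, f(115/14) = 28/57, f(127/14) = 28/61.
Sum = Δt · [f(55/14) + f(67/14) + f(79/14) + ...].
Sum ≈ 3.5245.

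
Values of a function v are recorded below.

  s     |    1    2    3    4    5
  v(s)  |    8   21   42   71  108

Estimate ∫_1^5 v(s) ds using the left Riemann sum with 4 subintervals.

142

Δs = 1.
Sum = 1·[8 + 21 + 42 + 71] = 142.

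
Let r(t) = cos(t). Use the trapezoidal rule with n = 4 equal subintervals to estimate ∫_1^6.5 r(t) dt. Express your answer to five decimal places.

-0.52441

Δt = (6.5 − 1)/4 = 1.375.
r(1) ≈ 0.54030, r(2.375) ≈ -0.72028, r(3.75) ≈ -0.82056, r(5.125) ≈ 0.40100, r(6.5) ≈ 0.97659.
T_4 = (Δt/2)·[r(t_0) + 2r(t_1) + 2r(t_2) + 2r(t_3) + r(t_4)].
Sum ≈ -0.52441.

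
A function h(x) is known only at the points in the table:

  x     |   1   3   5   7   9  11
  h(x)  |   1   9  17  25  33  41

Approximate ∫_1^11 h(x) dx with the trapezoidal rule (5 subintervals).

210

Δx = 2.
T_5 = (2/2)·[1 + 2·9 + 2·17 + 2·25 + 2·33 + 41] = 210.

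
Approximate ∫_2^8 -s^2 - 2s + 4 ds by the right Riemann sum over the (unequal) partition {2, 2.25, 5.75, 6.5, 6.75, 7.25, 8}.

-284.09375

Subinterval widths: 0.25, 3.5, 0.75, 0.25, 0.5, 0.75.
Right endpoints: 2.25, 5.75, 6.5, 6.75, 7.25, 8.
f(2.25) = -5.5625, f(5.75) = -40.5625, f(6.5) = -51.25, f(6.75) = -55.0625, f(7.25) = -63.0625, f(8) = -76.
Sum = Σ Δs_i · f(s_i).
Sum = -284.09375.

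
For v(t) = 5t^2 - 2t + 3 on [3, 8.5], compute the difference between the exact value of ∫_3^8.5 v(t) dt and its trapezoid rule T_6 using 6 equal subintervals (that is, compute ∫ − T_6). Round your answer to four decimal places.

Exact integral: ∫_3^8.5 v(t) dt ≈ 931.791667.
T_6 ≈ 935.642940.
Error ≈ 931.791667 − 935.642940 ≈ -3.8513.

-3.8513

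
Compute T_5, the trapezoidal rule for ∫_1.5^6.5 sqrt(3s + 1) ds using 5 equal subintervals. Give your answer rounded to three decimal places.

17.734

Δs = (6.5 − 1.5)/5 = 1.
f(1.5) ≈ 2.345, f(2.5) ≈ 2.915, f(3.5) ≈ 3.391, f(4.5) ≈ 3.808, f(5.5) ≈ 4.183, f(6.5) ≈ 4.528.
T_5 = (Δs/2)·[f(s_0) + 2f(s_1) + ... + 2f(s_{4}) + f(s_5)].
Sum ≈ 17.734.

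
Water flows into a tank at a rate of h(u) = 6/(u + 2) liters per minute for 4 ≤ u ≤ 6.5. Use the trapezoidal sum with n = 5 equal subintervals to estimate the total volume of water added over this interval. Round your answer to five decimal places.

Δu = (6.5 − 4)/5 = 0.5.
h(4) = 1, h(4.5) = 12/13, h(5) = 6/7, h(5.5) = 0.8, h(6) = 0.75, h(6.5) = 12/17.
T_5 = (Δu/2)·[h(u_0) + 2h(u_1) + ... + 2h(u_{4}) + h(u_5)].
Sum ≈ 2.09158.

2.09158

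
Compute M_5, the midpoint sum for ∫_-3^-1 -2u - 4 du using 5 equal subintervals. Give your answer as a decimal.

Δu = (-1 − (-3))/5 = 0.4.
Midpoints: -2.8, -2.4, -2, -1.6, -1.2.
f(-2.8) = 1.6, f(-2.4) = 0.8, f(-2) = 0, f(-1.6) = -0.8, f(-1.2) = -1.6.
Sum = Δu · [f(-2.8) + f(-2.4) + f(-2) + f(-1.6) + f(-1.2)].
Sum = 0.

0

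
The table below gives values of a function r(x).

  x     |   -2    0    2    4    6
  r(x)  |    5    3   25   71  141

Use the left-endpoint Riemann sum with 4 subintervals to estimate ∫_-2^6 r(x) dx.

208

Δx = 2.
Sum = 2·[5 + 3 + 25 + 71] = 208.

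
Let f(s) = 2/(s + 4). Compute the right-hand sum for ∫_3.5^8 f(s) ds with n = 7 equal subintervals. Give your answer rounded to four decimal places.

0.9086

Δs = (8 − 3.5)/7 = 9/14.
Right endpoints: 29/7, 67/14, 38/7, 85/14, 47/7, 103/14, 8.
f(29/7) = 14/57, f(67/14) = 28/123, f(38/7) = 7/33, f(85/14) = 28/141, f(47/7) = 14/75, f(103/14) = 28/159, f(8) = 1/6.
Sum = Δs · [f(29/7) + f(67/14) + f(38/7) + ...].
Sum ≈ 0.9086.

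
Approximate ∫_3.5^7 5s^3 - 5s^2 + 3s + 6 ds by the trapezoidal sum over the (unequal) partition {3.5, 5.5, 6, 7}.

Subinterval widths: 2, 0.5, 1.
f(3.5) = 169.625, f(5.5) = 703.125, f(6) = 924, f(7) = 1497.
On each subinterval the trapezoid contributes (Δs_i/2)·[f(s_{i-1}) + f(s_i)].
Sum = 2490.03125.

2490.03125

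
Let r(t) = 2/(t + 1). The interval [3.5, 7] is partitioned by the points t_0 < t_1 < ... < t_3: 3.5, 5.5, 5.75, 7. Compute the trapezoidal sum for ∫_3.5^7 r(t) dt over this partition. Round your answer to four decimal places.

Subinterval widths: 2, 0.25, 1.25.
r(3.5) = 4/9, r(5.5) = 4/13, r(5.75) = 8/27, r(7) = 0.25.
On each subinterval the trapezoid contributes (Δt_i/2)·[r(t_{i-1}) + r(t_i)].
Sum ≈ 1.1691.

1.1691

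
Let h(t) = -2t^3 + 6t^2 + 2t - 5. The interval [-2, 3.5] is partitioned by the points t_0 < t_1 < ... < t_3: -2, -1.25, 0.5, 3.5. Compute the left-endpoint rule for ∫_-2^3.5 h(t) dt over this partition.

25.1171875

Subinterval widths: 0.75, 1.75, 3.
Left endpoints: -2, -1.25, 0.5.
h(-2) = 31, h(-1.25) = 5.78125, h(0.5) = -2.75.
Sum = Σ Δt_i · h(t_i).
Sum = 25.1171875.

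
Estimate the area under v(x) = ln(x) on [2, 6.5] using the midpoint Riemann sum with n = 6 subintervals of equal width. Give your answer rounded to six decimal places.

6.288443

Δx = (6.5 − 2)/6 = 0.75.
Midpoints: 2.375, 3.125, 3.875, 4.625, 5.375, 6.125.
v(2.375) ≈ 0.864997, v(3.125) ≈ 1.139434, v(3.875) ≈ 1.354546, v(4.625) ≈ 1.531476, v(5.375) ≈ 1.681759, v(6.125) ≈ 1.812379.
Sum = Δx · [v(2.375) + v(3.125) + v(3.875) + ...].
Sum ≈ 6.288443.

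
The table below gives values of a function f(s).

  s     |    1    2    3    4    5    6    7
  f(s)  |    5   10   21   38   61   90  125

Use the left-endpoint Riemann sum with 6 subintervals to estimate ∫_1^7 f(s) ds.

Δs = 1.
Sum = 1·[5 + 10 + 21 + 38 + 61 + 90] = 225.

225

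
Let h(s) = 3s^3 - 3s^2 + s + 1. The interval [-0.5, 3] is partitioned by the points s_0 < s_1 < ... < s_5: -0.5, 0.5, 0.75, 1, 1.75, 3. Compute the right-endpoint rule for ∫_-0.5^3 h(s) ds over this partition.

Subinterval widths: 1, 0.25, 0.25, 0.75, 1.25.
Right endpoints: 0.5, 0.75, 1, 1.75, 3.
h(0.5) = 1.125, h(0.75) = 1.328125, h(1) = 2, h(1.75) = 9.640625, h(3) = 58.
Sum = Σ Δs_i · h(s_i).
Sum = 81.6875.

81.6875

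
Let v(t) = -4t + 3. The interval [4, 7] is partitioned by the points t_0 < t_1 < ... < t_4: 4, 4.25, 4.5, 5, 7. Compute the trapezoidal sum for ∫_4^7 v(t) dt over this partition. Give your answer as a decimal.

-57

Subinterval widths: 0.25, 0.25, 0.5, 2.
v(4) = -13, v(4.25) = -14, v(4.5) = -15, v(5) = -17, v(7) = -25.
On each subinterval the trapezoid contributes (Δt_i/2)·[v(t_{i-1}) + v(t_i)].
Sum = -57.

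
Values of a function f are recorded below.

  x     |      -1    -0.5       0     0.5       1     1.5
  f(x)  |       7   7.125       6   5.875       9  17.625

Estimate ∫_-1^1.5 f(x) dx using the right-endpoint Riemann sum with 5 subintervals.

Δx = 0.5.
Sum = 0.5·[7.125 + 6 + 5.875 + 9 + 17.625] = 22.8125.

22.8125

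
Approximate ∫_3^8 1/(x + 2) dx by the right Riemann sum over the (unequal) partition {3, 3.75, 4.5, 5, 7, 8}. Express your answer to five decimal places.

Subinterval widths: 0.75, 0.75, 0.5, 2, 1.
Right endpoints: 3.75, 4.5, 5, 7, 8.
f(3.75) = 4/23, f(4.5) = 2/13, f(5) = 1/7, f(7) = 1/9, f(8) = 0.1.
Sum = Σ Δx_i · f(x_i).
Sum ≈ 0.63947.

0.63947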